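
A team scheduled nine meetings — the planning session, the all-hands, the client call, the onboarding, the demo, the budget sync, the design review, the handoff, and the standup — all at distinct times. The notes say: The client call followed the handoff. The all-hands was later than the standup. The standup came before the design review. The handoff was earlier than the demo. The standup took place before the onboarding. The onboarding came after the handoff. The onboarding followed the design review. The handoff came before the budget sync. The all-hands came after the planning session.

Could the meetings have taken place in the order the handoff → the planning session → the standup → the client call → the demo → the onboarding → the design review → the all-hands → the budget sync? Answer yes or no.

no

The constraints require the design review before the onboarding, but in the proposed sequence the onboarding appears ahead of the design review. That one violation is enough.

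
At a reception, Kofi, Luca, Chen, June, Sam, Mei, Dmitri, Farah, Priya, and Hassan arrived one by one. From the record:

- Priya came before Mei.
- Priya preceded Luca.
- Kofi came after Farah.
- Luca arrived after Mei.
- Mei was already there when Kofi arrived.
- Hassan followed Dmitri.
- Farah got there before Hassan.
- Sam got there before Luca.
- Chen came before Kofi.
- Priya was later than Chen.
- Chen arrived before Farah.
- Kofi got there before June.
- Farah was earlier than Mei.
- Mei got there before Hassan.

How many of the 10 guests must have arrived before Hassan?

Directly stated before Hassan: Dmitri, Farah, and Mei.
Chen reaches Hassan via Chen → Farah → Hassan.
Priya reaches Hassan via Priya → Mei → Hassan.
No chain forces Kofi (or any of the others) ahead of Hassan.
That's Chen, Dmitri, Farah, Mei, and Priya — 5 in all.

5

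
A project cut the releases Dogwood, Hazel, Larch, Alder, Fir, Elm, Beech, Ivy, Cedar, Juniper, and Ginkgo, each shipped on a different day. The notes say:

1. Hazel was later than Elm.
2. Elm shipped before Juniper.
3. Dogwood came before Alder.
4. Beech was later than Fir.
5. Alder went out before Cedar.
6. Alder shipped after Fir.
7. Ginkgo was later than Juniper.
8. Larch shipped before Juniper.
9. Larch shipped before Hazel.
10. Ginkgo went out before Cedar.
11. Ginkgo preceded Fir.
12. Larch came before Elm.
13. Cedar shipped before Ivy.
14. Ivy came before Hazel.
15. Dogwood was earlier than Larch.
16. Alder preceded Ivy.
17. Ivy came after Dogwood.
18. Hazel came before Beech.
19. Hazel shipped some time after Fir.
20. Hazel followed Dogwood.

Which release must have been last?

Every other release has a chain of constraints placing it before Beech, so Beech is last.

Beech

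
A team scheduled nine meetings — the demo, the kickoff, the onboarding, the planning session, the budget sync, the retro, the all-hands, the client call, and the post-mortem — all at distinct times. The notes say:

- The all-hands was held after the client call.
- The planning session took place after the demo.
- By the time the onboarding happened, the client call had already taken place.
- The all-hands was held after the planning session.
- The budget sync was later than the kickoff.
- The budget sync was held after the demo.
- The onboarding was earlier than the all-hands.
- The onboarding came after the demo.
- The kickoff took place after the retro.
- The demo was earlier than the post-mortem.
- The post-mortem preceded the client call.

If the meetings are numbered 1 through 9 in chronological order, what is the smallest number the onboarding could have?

The client call, the demo, and the post-mortem must all come before the onboarding — 3 forced predecessors.
Nothing else is forced ahead of the onboarding, so its earliest slot is position 3 + 1 = 4.

4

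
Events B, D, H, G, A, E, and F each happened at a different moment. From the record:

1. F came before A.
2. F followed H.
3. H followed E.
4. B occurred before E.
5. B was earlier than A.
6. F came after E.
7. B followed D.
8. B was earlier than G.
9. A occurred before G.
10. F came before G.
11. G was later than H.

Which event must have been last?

G

Every other event has a chain of constraints placing it before G, so G is last.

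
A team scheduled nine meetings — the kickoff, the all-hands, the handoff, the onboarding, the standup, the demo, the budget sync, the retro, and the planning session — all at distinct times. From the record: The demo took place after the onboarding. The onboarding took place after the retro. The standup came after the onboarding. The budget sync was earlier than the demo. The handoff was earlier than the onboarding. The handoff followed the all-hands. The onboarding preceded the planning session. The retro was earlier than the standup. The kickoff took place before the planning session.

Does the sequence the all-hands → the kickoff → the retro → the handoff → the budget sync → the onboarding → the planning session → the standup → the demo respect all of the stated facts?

Check each stated constraint against the proposed order — e.g. the retro is ahead of the standup; the kickoff is ahead of the planning session. Every pair is in the required order; nothing is violated.

yes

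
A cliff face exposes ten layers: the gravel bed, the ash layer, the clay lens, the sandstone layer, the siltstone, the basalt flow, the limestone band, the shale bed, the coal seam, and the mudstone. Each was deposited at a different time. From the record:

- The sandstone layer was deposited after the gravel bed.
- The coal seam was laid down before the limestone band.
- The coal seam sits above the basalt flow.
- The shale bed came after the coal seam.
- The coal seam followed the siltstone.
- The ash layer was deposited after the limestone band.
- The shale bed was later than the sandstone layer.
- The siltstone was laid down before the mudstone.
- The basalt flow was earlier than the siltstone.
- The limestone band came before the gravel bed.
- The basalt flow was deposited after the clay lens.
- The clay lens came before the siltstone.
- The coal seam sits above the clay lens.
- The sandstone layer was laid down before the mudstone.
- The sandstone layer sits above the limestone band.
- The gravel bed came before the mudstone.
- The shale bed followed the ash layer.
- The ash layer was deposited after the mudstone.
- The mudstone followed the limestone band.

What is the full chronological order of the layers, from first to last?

The constraints fix every adjacent pair, so only one ordering works:
the clay lens → the basalt flow → the siltstone → the coal seam → the limestone band → the gravel bed → the sandstone layer → the mudstone → the ash layer → the shale bed.

the clay lens, the basalt flow, the siltstone, the coal seam, the limestone band, the gravel bed, the sandstone layer, the mudstone, the ash layer, the shale bed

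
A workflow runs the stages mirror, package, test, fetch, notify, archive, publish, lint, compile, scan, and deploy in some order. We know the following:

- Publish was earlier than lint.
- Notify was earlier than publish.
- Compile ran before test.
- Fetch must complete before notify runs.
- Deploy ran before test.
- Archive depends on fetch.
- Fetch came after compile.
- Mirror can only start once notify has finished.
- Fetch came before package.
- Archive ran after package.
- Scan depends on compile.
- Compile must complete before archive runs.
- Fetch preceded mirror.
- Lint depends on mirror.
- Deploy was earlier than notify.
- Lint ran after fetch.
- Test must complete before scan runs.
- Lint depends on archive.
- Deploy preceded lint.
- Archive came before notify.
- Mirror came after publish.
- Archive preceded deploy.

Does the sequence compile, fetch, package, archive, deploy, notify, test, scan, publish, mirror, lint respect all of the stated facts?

yes

Check each stated constraint against the proposed order — e.g. fetch is ahead of mirror; fetch is ahead of lint. Every pair is in the required order; nothing is violated.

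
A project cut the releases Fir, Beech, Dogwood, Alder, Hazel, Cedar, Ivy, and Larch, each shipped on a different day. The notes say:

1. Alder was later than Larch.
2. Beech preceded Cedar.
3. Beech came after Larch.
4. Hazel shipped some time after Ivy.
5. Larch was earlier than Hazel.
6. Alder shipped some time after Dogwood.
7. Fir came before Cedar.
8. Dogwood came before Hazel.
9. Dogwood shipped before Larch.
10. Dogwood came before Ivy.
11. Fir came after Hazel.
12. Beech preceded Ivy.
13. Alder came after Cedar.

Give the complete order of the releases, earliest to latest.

Dogwood, Larch, Beech, Ivy, Hazel, Fir, Cedar, Alder

The constraints fix every adjacent pair, so only one ordering works:
Dogwood → Larch → Beech → Ivy → Hazel → Fir → Cedar → Alder.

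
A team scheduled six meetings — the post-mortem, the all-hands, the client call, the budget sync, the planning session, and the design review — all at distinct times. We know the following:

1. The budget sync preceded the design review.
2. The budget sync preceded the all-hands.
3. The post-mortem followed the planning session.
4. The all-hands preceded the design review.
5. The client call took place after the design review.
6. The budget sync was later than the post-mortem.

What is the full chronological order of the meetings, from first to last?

the planning session, the post-mortem, the budget sync, the all-hands, the design review, the client call

The constraints fix every adjacent pair, so only one ordering works:
the planning session → the post-mortem → the budget sync → the all-hands → the design review → the client call.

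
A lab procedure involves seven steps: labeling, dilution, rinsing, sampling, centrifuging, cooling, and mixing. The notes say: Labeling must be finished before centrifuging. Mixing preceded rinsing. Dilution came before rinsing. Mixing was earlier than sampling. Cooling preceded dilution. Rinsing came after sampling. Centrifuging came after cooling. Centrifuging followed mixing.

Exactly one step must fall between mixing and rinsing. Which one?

Tracing the constraints gives mixing → sampling → rinsing, so sampling sits after mixing and before rinsing.
No other step is forced both after mixing and before rinsing.

sampling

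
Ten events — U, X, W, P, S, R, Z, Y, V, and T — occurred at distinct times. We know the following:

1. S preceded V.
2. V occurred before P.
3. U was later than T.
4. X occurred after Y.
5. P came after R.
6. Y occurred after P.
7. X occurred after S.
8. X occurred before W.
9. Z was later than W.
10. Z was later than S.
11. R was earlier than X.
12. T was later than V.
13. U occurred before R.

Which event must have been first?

S has a chain of constraints placing it before every other event, so S must be first.

S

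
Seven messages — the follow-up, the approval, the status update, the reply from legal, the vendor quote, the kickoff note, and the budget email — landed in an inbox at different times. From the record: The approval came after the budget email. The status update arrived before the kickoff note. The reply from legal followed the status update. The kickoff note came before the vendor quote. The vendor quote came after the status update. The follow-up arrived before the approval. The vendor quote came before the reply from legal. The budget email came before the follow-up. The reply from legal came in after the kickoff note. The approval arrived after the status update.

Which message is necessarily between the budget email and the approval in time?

the follow-up

Tracing the constraints gives the budget email → the follow-up → the approval, so the follow-up sits after the budget email and before the approval.
No other message is forced both after the budget email and before the approval.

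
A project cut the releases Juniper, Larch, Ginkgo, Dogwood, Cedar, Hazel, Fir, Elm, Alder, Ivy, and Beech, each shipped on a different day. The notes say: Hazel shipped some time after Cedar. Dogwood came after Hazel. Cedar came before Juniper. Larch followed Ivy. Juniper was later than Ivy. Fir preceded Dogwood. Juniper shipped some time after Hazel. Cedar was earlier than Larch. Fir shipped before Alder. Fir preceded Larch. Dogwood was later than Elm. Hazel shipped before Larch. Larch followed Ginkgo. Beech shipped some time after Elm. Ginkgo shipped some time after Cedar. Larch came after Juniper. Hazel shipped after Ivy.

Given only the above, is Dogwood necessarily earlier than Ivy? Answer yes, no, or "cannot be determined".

Tracing the constraints gives Ivy → Hazel → Dogwood, so Ivy must come before Dogwood.
That means Dogwood cannot be before Ivy.

no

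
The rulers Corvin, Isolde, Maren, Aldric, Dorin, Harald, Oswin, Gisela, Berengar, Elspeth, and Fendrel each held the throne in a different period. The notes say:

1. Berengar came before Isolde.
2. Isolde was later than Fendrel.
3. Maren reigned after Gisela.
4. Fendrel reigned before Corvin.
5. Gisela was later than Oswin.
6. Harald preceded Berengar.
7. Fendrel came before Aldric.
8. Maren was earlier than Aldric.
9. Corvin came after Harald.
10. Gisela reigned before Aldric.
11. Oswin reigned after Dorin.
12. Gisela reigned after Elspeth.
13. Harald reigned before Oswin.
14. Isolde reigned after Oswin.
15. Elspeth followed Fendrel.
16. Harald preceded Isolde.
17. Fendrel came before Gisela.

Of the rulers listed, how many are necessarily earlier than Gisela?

Directly stated before Gisela: Elspeth, Fendrel, and Oswin.
Dorin reaches Gisela via Dorin → Oswin → Gisela.
Harald reaches Gisela via Harald → Oswin → Gisela.
That's Dorin, Elspeth, Fendrel, Harald, and Oswin — 5 in all.

5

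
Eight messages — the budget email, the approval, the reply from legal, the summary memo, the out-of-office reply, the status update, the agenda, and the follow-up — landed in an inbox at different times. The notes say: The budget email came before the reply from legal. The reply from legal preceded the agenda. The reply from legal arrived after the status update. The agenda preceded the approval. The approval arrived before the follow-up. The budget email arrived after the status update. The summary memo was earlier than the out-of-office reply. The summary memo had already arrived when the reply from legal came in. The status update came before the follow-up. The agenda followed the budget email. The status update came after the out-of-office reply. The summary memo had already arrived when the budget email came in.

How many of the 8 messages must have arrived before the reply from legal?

4

Directly stated before the reply from legal: the budget email, the status update, and the summary memo.
The out-of-office reply reaches the reply from legal via the out-of-office reply → the status update → the reply from legal.
No chain forces the agenda (or any of the others) ahead of the reply from legal.
That's the budget email, the out-of-office reply, the status update, and the summary memo — 4 in all.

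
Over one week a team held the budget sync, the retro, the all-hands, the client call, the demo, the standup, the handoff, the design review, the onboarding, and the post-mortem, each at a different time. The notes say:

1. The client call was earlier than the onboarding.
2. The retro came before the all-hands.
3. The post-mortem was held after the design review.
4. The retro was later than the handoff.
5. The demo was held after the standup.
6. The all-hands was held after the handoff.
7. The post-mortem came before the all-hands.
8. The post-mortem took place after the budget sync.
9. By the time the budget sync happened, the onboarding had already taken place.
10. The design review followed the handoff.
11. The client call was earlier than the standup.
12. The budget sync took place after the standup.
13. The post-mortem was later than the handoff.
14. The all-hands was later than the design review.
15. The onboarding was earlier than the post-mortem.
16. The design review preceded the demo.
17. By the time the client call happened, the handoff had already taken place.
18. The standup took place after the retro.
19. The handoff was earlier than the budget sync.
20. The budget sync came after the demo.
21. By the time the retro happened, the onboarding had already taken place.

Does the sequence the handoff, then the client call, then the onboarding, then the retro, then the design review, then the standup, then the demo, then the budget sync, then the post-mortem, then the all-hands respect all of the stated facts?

yes

Check each stated constraint against the proposed order — e.g. the handoff is ahead of the post-mortem; the handoff is ahead of the all-hands. Every pair is in the required order; nothing is violated.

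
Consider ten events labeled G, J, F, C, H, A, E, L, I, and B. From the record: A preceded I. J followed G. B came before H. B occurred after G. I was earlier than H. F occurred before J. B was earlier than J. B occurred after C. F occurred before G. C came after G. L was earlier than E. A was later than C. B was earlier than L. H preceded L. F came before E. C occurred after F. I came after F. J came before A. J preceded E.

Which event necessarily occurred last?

E

Every other event has a chain of constraints placing it before E, so E is last.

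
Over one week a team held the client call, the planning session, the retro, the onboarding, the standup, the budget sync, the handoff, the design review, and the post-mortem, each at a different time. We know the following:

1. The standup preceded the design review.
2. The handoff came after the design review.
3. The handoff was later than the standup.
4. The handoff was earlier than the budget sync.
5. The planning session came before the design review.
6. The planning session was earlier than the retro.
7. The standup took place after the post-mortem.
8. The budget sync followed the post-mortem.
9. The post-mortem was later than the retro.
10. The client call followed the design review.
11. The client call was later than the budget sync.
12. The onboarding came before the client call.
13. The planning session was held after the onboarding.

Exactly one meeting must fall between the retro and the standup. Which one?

the post-mortem

Tracing the constraints gives the retro → the post-mortem → the standup, so the post-mortem sits after the retro and before the standup.
No other meeting is forced both after the retro and before the standup.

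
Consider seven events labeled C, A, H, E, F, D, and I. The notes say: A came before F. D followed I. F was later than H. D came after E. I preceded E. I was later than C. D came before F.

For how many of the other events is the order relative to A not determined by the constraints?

Forced after A: F.
That leaves C, D, E, H, and I with no forced order relative to A — 5.

5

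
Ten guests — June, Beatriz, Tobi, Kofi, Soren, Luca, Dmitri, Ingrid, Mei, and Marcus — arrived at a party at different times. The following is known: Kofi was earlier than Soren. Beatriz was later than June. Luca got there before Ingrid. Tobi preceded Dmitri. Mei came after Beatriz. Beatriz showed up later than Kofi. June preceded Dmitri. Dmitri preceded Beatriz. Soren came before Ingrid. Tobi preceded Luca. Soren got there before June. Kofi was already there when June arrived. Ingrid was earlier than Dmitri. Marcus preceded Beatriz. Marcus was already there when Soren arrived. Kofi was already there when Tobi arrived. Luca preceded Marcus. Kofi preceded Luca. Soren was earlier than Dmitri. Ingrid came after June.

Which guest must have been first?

Kofi

Kofi has a chain of constraints placing them before every other guest, so Kofi must be first.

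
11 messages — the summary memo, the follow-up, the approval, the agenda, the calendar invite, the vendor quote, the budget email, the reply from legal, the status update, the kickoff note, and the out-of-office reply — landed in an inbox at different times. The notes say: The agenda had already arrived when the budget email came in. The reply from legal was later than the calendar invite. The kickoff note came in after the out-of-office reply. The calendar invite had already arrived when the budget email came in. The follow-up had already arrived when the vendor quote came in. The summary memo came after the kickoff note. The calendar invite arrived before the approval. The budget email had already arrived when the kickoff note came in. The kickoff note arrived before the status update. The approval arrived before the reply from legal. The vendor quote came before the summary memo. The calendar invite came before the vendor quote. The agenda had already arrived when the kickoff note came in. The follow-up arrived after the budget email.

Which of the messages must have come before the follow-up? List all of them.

Directly stated before the follow-up: the budget email.
The agenda reaches the follow-up via the agenda → the budget email → the follow-up.
The calendar invite reaches the follow-up via the calendar invite → the budget email → the follow-up.

the agenda, the budget email, the calendar invite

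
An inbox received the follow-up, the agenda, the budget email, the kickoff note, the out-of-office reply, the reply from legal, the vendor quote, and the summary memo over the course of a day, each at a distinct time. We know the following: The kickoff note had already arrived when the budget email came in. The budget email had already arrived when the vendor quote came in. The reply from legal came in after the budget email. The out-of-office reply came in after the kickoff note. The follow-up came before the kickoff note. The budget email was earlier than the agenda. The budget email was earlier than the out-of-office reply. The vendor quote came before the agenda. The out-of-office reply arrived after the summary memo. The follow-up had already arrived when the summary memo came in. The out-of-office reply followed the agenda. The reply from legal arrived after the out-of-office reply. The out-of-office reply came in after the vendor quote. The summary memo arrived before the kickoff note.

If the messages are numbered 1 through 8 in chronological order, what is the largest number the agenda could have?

6

The agenda must come before the out-of-office reply and the reply from legal — 2 messages forced after it.
Everything else can be placed before the agenda in some valid order, so the agenda can sit as late as position 8 − 2 = 6.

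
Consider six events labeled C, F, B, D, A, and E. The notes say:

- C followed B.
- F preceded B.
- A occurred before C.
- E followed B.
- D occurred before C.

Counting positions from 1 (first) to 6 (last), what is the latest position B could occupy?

B must come before C and E — 2 events forced after it.
Everything else can be placed before B in some valid order, so B can sit as late as position 6 − 2 = 4.

4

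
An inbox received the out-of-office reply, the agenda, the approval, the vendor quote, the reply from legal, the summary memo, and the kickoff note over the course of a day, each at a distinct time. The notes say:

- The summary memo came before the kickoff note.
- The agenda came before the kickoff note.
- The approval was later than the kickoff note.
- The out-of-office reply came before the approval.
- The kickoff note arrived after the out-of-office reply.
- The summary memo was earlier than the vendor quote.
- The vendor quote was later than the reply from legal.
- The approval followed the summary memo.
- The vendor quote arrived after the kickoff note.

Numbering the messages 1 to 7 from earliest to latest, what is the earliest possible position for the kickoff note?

The agenda, the out-of-office reply, and the summary memo must all come before the kickoff note — 3 forced predecessors.
Nothing else is forced ahead of the kickoff note, so its earliest slot is position 3 + 1 = 4.

4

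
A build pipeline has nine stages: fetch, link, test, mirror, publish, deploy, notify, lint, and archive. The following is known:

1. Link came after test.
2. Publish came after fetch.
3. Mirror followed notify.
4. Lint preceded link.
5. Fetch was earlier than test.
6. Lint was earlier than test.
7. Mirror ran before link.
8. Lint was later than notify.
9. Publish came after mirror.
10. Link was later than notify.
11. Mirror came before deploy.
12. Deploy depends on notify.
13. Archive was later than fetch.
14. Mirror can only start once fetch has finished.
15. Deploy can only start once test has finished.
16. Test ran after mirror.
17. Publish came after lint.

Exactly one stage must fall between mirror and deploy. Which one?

Tracing the constraints gives mirror → test → deploy, so test sits after mirror and before deploy.
No other stage is forced both after mirror and before deploy.

test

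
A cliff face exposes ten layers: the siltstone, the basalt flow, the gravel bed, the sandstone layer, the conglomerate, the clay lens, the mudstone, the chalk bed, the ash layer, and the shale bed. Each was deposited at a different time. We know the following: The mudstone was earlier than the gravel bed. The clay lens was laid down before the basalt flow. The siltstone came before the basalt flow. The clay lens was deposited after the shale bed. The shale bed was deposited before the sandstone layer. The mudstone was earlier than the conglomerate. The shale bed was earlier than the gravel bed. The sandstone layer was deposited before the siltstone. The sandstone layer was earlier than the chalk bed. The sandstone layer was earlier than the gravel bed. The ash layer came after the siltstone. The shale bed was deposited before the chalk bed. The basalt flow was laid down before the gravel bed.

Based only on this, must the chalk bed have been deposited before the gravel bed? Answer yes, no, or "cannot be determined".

cannot be determined

No chain of stated constraints runs from the chalk bed to the gravel bed, and none runs from the gravel bed to the chalk bed either.
So the relative order of the chalk bed and the gravel bed is not fixed by the given facts.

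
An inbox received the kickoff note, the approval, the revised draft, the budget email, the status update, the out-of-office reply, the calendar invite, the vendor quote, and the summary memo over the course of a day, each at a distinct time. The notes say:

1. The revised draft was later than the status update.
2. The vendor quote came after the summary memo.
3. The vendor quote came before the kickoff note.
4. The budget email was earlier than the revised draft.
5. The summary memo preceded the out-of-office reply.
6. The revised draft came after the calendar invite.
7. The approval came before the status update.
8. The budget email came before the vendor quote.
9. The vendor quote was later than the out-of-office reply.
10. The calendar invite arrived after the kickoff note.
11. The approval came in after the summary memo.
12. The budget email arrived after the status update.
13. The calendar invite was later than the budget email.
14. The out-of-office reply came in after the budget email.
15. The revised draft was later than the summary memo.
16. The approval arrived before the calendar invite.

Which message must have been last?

the revised draft

Every other message has a chain of constraints placing it before the revised draft, so the revised draft is last.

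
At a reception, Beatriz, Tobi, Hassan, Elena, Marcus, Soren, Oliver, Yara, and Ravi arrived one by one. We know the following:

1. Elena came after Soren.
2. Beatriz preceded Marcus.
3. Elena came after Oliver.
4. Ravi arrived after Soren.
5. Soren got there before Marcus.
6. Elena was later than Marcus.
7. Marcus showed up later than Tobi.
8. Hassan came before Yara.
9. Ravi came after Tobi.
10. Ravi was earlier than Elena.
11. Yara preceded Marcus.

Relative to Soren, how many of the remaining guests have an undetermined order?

Forced after Soren: Elena, Marcus, and Ravi.
That leaves Beatriz, Hassan, Oliver, Tobi, and Yara with no forced order relative to Soren — 5.

5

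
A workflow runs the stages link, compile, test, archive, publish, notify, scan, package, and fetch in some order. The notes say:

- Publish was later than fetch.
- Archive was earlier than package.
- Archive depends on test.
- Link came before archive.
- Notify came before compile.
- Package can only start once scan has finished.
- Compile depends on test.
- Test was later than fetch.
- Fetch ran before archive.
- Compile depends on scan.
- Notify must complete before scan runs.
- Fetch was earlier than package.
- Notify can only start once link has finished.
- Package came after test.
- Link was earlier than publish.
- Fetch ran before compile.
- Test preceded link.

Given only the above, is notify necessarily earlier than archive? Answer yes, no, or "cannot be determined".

cannot be determined

No chain of stated constraints runs from notify to archive, and none runs from archive to notify either.
So the relative order of notify and archive is not fixed by the given facts.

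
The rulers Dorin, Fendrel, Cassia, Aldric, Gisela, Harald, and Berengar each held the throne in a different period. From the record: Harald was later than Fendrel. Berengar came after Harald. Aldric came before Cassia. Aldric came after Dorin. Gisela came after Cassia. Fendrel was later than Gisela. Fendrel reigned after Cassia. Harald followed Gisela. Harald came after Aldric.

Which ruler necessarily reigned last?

Berengar

Every other ruler has a chain of constraints placing them before Berengar, so Berengar is last.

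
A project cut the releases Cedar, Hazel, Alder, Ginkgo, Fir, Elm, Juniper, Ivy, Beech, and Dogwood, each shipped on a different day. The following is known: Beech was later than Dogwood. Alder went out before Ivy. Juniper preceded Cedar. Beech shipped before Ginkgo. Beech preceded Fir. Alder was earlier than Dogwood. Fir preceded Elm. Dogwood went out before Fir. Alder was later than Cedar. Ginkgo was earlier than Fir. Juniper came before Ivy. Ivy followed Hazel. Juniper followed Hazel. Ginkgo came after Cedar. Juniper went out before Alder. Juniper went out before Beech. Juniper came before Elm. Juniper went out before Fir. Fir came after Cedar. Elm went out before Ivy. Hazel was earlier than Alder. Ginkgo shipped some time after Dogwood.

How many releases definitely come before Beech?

5

Directly stated before Beech: Dogwood and Juniper.
Alder reaches Beech via Alder → Dogwood → Beech.
Cedar reaches Beech via Cedar → Alder → Dogwood → Beech.
Hazel reaches Beech via Hazel → Juniper → Beech.
No chain forces Ginkgo (or any of the others) ahead of Beech.
That's Alder, Cedar, Dogwood, Hazel, and Juniper — 5 in all.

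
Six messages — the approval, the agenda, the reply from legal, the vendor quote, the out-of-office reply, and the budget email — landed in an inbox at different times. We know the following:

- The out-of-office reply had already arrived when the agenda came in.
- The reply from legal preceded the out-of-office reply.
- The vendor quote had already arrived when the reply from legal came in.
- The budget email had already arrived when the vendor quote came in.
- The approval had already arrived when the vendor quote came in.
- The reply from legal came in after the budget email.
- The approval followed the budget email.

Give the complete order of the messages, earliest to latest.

The constraints fix every adjacent pair, so only one ordering works:
the budget email → the approval → the vendor quote → the reply from legal → the out-of-office reply → the agenda.

the budget email, the approval, the vendor quote, the reply from legal, the out-of-office reply, the agenda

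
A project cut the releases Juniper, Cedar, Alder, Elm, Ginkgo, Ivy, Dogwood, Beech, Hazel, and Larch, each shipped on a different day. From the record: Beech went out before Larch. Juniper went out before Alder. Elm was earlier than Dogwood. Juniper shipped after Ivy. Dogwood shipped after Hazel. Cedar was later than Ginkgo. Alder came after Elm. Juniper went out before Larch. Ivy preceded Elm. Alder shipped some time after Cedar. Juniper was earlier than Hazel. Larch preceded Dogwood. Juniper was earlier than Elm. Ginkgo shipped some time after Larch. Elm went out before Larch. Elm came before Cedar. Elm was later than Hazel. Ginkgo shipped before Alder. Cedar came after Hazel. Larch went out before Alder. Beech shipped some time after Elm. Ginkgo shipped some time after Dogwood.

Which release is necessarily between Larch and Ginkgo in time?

Tracing the constraints gives Larch → Dogwood → Ginkgo, so Dogwood sits after Larch and before Ginkgo.
No other release is forced both after Larch and before Ginkgo.

Dogwood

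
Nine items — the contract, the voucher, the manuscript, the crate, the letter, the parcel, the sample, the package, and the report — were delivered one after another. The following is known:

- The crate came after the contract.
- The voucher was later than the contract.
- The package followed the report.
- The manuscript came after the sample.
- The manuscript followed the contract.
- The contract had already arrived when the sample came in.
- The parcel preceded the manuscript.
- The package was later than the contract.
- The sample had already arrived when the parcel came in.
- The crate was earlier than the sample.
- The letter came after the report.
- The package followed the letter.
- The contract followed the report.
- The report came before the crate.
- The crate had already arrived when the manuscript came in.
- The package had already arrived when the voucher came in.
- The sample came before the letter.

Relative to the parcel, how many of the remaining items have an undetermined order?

Forced before the parcel: the contract, the crate, the report, and the sample; forced after the parcel: the manuscript.
That leaves the letter, the package, and the voucher with no forced order relative to the parcel — 3.

3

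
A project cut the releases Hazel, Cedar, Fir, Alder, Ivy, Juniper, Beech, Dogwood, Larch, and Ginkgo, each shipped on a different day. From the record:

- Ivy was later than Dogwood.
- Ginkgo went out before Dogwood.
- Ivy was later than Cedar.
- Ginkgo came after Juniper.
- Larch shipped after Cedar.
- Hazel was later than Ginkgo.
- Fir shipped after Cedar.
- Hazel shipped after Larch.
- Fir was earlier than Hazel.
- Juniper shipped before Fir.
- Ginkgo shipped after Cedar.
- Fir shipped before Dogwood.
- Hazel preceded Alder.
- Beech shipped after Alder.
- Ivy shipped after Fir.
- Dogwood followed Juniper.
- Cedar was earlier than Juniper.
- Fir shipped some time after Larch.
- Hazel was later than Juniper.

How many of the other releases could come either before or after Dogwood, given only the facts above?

3

Forced before Dogwood: Cedar, Fir, Ginkgo, Juniper, and Larch; forced after Dogwood: Ivy.
That leaves Alder, Beech, and Hazel with no forced order relative to Dogwood — 3.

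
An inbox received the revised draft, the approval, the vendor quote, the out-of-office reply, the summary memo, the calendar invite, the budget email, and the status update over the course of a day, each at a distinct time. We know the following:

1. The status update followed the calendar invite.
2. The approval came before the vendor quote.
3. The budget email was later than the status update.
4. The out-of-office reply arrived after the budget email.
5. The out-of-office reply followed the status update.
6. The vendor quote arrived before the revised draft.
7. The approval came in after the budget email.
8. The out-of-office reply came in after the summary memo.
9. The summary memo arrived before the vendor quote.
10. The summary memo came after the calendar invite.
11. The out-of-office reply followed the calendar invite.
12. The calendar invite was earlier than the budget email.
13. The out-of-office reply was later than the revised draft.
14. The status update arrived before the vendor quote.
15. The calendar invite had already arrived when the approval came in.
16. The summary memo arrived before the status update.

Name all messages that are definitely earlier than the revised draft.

the approval, the budget email, the calendar invite, the status update, the summary memo, the vendor quote

Directly stated before the revised draft: the vendor quote.
The approval reaches the revised draft via the approval → the vendor quote → the revised draft.
The budget email reaches the revised draft via the budget email → the approval → the vendor quote → the revised draft.
The calendar invite reaches the revised draft via the calendar invite → the status update → the vendor quote → the revised draft.
Likewise the status update and the summary memo each reach the revised draft by chaining the stated constraints.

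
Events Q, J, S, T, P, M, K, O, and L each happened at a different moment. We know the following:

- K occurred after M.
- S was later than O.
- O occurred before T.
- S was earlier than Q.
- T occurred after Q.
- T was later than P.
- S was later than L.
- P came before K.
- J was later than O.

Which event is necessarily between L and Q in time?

Tracing the constraints gives L → S → Q, so S sits after L and before Q.
No other event is forced both after L and before Q.

S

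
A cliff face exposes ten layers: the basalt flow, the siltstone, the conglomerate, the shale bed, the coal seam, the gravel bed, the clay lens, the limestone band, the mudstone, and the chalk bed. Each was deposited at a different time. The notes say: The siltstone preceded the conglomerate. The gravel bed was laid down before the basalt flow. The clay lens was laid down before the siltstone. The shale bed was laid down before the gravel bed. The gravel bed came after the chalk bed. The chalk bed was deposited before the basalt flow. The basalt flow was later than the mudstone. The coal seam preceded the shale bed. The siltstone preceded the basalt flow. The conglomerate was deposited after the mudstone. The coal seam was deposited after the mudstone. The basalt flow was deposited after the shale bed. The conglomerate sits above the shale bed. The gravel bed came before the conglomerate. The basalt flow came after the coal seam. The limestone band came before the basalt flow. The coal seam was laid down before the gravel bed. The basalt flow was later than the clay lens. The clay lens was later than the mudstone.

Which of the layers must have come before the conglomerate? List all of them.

the chalk bed, the clay lens, the coal seam, the gravel bed, the mudstone, the shale bed, the siltstone

Directly stated before the conglomerate: the gravel bed, the mudstone, the shale bed, and the siltstone.
The chalk bed reaches the conglomerate via the chalk bed → the gravel bed → the conglomerate.
The clay lens reaches the conglomerate via the clay lens → the siltstone → the conglomerate.
The coal seam reaches the conglomerate via the coal seam → the gravel bed → the conglomerate.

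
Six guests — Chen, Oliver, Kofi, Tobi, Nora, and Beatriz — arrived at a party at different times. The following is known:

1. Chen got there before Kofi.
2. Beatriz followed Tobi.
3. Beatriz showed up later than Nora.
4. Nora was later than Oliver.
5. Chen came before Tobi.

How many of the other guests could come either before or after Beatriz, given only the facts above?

1

Forced before Beatriz: Chen, Nora, Oliver, and Tobi.
That leaves Kofi with no forced order relative to Beatriz — 1.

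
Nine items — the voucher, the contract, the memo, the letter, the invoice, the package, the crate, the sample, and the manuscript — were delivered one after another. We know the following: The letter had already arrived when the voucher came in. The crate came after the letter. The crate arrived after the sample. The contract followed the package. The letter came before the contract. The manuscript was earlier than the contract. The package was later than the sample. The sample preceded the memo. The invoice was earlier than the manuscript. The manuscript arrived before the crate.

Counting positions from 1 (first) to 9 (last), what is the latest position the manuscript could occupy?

The manuscript must come before the contract and the crate — 2 items forced after it.
Everything else can be placed before the manuscript in some valid order, so the manuscript can sit as late as position 9 − 2 = 7.

7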